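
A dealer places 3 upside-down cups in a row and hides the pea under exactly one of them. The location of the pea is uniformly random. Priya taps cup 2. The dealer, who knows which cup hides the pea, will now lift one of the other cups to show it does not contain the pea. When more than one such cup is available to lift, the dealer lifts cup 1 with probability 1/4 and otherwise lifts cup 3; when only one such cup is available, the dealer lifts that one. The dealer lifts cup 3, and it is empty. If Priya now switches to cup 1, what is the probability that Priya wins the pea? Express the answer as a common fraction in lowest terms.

4/7

Apply Bayes' rule, conditioning on where the pea actually is.
If it is under cup 1 (prior 1/3): only cup 3 is available, probability 1; weight (1/3)·1 = 1/3.
If it is under cup 2 (prior 1/3): cup 1 is available but not opened, probability 3/4; weight (1/3)·(3/4) = 1/4.
If it is under cup 3 (prior 1/3): the dealer opened cup 3, so this case is ruled out; weight (1/3)·0 = 0.
The weights sum to 7/12.
So P(the pea under cup 1 | the dealer opened cup 3) = (1/3) / (7/12) = 4/7.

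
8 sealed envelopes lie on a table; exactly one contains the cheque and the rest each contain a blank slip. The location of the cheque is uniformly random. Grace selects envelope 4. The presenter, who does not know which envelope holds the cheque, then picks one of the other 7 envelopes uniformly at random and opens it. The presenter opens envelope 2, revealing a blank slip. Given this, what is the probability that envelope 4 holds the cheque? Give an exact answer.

Condition on the true location of the cheque.
If it is in any of envelopes 1, 3, 4, 5, 6, 7, and 8 (prior 1/8 each): the presenter picks envelope 2 with probability 1/7 regardless, and it is not the prize; weight (1/8)·(1/7) = 1/56 each.
If it is in envelope 2 (prior 1/8): the presenter opened envelope 2, so this case is ruled out; weight (1/8)·0 = 0.
The weights sum to 1/8.
So P(the cheque in envelope 4 | the presenter opened envelope 2) = (1/56) / (1/8) = 1/7.

1/7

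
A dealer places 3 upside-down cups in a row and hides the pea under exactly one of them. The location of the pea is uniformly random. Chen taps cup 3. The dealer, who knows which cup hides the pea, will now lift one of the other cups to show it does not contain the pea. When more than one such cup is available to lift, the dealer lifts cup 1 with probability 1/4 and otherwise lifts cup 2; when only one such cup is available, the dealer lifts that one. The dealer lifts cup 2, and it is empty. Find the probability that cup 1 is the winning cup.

Condition on the true location of the pea.
If it is under cup 1 (prior 1/3): only cup 2 is available, probability 1; weight (1/3)·1 = 1/3.
If it is under cup 2 (prior 1/3): the dealer opened cup 2, so this case is ruled out; weight (1/3)·0 = 0.
If it is under cup 3 (prior 1/3): cup 1 is available but not opened, probability 3/4; weight (1/3)·(3/4) = 1/4.
The weights sum to 7/12.
So P(the pea under cup 1 | the dealer opened cup 2) = (1/3) / (7/12) = 4/7.

4/7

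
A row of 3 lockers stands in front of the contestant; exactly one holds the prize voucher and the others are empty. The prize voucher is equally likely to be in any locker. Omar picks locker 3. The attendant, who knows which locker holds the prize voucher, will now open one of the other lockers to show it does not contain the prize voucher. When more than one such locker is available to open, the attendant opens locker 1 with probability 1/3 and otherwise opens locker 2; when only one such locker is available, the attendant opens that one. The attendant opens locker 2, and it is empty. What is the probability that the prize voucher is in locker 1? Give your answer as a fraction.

3/5

Apply Bayes' rule, conditioning on where the prize voucher actually is.
If it is in locker 1 (prior 1/3): only locker 2 is available, probability 1; weight (1/3)·1 = 1/3.
If it is in locker 2 (prior 1/3): the attendant opened locker 2, so this case is ruled out; weight (1/3)·0 = 0.
If it is in locker 3 (prior 1/3): locker 1 is available but not opened, probability 2/3; weight (1/3)·(2/3) = 2/9.
The weights sum to 5/9.
So P(the prize voucher in locker 1 | the attendant opened locker 2) = (1/3) / (5/9) = 3/5.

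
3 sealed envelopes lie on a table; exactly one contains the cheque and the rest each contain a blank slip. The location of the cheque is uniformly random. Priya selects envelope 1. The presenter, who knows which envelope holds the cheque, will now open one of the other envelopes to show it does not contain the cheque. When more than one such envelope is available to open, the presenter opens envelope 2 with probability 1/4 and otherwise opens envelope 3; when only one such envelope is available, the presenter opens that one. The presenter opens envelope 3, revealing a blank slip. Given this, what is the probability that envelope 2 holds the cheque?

Apply Bayes' rule, conditioning on where the cheque actually is.
If it is in envelope 1 (prior 1/3): envelope 2 is available but not opened, probability 3/4; weight (1/3)·(3/4) = 1/4.
If it is in envelope 2 (prior 1/3): only envelope 3 is available, probability 1; weight (1/3)·1 = 1/3.
If it is in envelope 3 (prior 1/3): the presenter opened envelope 3, so this case is ruled out; weight (1/3)·0 = 0.
The weights sum to 7/12.
So P(the cheque in envelope 2 | the presenter opened envelope 3) = (1/3) / (7/12) = 4/7.

4/7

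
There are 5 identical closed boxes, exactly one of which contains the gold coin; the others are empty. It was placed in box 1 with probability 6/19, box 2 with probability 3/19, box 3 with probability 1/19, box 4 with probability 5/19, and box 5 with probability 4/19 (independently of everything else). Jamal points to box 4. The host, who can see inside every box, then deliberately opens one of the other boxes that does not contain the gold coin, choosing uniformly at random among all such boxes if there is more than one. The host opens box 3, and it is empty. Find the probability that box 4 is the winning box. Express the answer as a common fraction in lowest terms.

15/67

Apply Bayes' rule, conditioning on where the gold coin actually is.
If it is in box 1 (prior 6/19): the host has 3 equally likely choices, so probability 1/3; weight (6/19)·(1/3) = 2/19.
If it is in box 2 (prior 3/19): the host has 3 equally likely choices, so probability 1/3; weight (3/19)·(1/3) = 1/19.
If it is in box 3 (prior 1/19): the host opened box 3, so this case is ruled out; weight (1/19)·0 = 0.
If it is in box 4 (prior 5/19): the host has 4 equally likely choices, so probability 1/4; weight (5/19)·(1/4) = 5/76.
If it is in box 5 (prior 4/19): the host has 3 equally likely choices, so probability 1/3; weight (4/19)·(1/3) = 4/57.
The weights sum to 67/228.
So P(the gold coin in box 4 | the host opened box 3) = (5/76) / (67/228) = 15/67.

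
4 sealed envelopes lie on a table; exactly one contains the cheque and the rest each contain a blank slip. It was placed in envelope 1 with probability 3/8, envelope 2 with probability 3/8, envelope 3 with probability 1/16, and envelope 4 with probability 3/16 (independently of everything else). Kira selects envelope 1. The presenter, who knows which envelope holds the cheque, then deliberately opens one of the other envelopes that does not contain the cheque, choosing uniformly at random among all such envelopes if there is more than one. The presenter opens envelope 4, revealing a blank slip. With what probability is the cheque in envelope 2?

Condition on the true location of the cheque.
If it is in envelope 1 (prior 3/8): the presenter has 3 equally likely choices, so probability 1/3; weight (3/8)·(1/3) = 1/8.
If it is in envelope 2 (prior 3/8): the presenter has 2 equally likely choices, so probability 1/2; weight (3/8)·(1/2) = 3/16.
If it is in envelope 3 (prior 1/16): the presenter has 2 equally likely choices, so probability 1/2; weight (1/16)·(1/2) = 1/32.
If it is in envelope 4 (prior 3/16): the presenter opened envelope 4, so this case is ruled out; weight (3/16)·0 = 0.
The weights sum to 11/32.
So P(the cheque in envelope 2 | the presenter opened envelope 4) = (3/16) / (11/32) = 6/11.

6/11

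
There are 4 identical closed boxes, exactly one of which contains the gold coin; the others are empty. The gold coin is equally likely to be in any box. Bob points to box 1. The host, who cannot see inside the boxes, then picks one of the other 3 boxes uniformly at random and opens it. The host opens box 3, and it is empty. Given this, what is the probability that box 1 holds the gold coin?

1/3

Consider each possible location of the gold coin in turn.
If it is in any of boxes 1, 2, and 4 (prior 1/4 each): the host picks box 3 with probability 1/3 regardless, and it is not the prize; weight (1/4)·(1/3) = 1/12 each.
If it is in box 3 (prior 1/4): the host opened box 3, so this case is ruled out; weight (1/4)·0 = 0.
The weights sum to 1/4.
So P(the gold coin in box 1 | the host opened box 3) = (1/12) / (1/4) = 1/3.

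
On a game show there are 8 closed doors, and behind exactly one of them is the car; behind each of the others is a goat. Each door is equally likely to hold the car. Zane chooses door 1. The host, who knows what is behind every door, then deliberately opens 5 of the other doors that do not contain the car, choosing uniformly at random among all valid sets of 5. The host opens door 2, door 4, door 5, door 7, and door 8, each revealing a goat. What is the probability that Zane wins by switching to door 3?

Consider each possible location of the car in turn.
If it is behind door 1 (prior 1/8): the host has 21 equally likely choices, so probability 1/21; weight (1/8)·(1/21) = 1/168.
If it is behind any of doors 2, 4, 5, 7, and 8 (prior 1/8 each): that door was opened and seen not to hold the prize — ruled out; weight (1/8)·0 = 0 each.
If it is behind either of doors 3 and 6 (prior 1/8 each): the host has 6 equally likely choices, so probability 1/6; weight (1/8)·(1/6) = 1/48 each.
The weights sum to 1/21.
So P(the car behind door 3 | the host opened door 2, door 4, door 5, door 7, and door 8) = (1/48) / (1/21) = 7/16.

7/16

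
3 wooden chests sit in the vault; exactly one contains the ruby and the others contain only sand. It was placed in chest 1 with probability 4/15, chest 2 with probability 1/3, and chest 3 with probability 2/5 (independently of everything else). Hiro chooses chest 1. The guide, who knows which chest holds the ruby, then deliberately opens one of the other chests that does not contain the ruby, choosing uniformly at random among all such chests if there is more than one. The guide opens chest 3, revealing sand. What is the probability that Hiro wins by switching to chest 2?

5/7

Apply Bayes' rule, conditioning on where the ruby actually is.
If it is in chest 1 (prior 4/15): the guide has 2 equally likely choices, so probability 1/2; weight (4/15)·(1/2) = 2/15.
If it is in chest 2 (prior 1/3): the guide has no choice, probability 1; weight (1/3)·1 = 1/3.
If it is in chest 3 (prior 2/5): the guide opened chest 3, so this case is ruled out; weight (2/5)·0 = 0.
The weights sum to 7/15.
So P(the ruby in chest 2 | the guide opened chest 3) = (1/3) / (7/15) = 5/7.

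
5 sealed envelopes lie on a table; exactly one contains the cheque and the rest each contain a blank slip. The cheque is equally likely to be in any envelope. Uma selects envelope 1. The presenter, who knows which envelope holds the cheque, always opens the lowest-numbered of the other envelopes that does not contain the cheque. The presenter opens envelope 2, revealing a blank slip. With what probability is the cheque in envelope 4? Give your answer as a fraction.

Consider each possible location of the cheque in turn.
If it is in any of envelopes 1, 3, 4, and 5 (prior 1/5 each): envelope 2 is the lowest-numbered option available, probability 1; weight (1/5)·1 = 1/5 each.
If it is in envelope 2 (prior 1/5): the presenter opened envelope 2, so this case is ruled out; weight (1/5)·0 = 0.
The weights sum to 4/5.
So P(the cheque in envelope 4 | the presenter opened envelope 2) = (1/5) / (4/5) = 1/4.

1/4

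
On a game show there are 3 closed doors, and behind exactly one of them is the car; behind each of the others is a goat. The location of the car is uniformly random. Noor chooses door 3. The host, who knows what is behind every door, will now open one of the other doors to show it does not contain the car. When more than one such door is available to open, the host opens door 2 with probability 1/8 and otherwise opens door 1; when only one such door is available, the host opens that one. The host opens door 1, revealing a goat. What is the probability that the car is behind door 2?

8/15

Consider each possible location of the car in turn.
If it is behind door 1 (prior 1/3): the host opened door 1, so this case is ruled out; weight (1/3)·0 = 0.
If it is behind door 2 (prior 1/3): only door 1 is available, probability 1; weight (1/3)·1 = 1/3.
If it is behind door 3 (prior 1/3): door 2 is available but not opened, probability 7/8; weight (1/3)·(7/8) = 7/24.
The weights sum to 5/8.
So P(the car behind door 2 | the host opened door 1) = (1/3) / (5/8) = 8/15.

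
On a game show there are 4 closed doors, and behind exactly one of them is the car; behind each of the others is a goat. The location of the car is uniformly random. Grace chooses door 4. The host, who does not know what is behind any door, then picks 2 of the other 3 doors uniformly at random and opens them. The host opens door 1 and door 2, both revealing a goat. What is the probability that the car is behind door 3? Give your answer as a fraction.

Apply Bayes' rule, conditioning on where the car actually is.
If it is behind either of doors 1 and 2 (prior 1/4 each): that door was opened and seen not to hold the prize — ruled out; weight (1/4)·0 = 0 each.
If it is behind either of doors 3 and 4 (prior 1/4 each): the host picks exactly this set with probability 1/3 regardless, and none is the prize; weight (1/4)·(1/3) = 1/12 each.
The weights sum to 1/6.
So P(the car behind door 3 | the host opened door 1 and door 2) = (1/12) / (1/6) = 1/2.

1/2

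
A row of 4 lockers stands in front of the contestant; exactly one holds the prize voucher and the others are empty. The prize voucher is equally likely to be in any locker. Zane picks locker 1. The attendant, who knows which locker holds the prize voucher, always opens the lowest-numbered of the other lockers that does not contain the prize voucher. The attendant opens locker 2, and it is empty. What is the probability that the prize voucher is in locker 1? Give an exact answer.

Condition on the true location of the prize voucher.
If it is in any of lockers 1, 3, and 4 (prior 1/4 each): locker 2 is the lowest-numbered option available, probability 1; weight (1/4)·1 = 1/4 each.
If it is in locker 2 (prior 1/4): the attendant opened locker 2, so this case is ruled out; weight (1/4)·0 = 0.
The weights sum to 3/4.
So P(the prize voucher in locker 1 | the attendant opened locker 2) = (1/4) / (3/4) = 1/3.

1/3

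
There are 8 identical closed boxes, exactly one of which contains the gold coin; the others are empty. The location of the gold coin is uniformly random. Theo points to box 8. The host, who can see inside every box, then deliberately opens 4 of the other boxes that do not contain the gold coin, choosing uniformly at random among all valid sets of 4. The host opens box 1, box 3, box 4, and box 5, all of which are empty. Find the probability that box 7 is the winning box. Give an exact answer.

7/24

Consider each possible location of the gold coin in turn.
If it is in any of boxes 1, 3, 4, and 5 (prior 1/8 each): that box was opened and seen not to hold the prize — ruled out; weight (1/8)·0 = 0 each.
If it is in any of boxes 2, 6, and 7 (prior 1/8 each): the host has 15 equally likely choices, so probability 1/15; weight (1/8)·(1/15) = 1/120 each.
If it is in box 8 (prior 1/8): the host has 35 equally likely choices, so probability 1/35; weight (1/8)·(1/35) = 1/280.
The weights sum to 1/35.
So P(the gold coin in box 7 | the host opened box 1, box 3, box 4, and box 5) = (1/120) / (1/35) = 7/24.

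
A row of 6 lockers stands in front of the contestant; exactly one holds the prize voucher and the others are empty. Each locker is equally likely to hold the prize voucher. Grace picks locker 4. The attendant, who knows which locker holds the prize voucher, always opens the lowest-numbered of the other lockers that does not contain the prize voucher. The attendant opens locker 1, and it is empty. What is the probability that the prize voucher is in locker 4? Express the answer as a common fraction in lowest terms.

Consider each possible location of the prize voucher in turn.
If it is in locker 1 (prior 1/6): the attendant opened locker 1, so this case is ruled out; weight (1/6)·0 = 0.
If it is in any of lockers 2, 3, 4, 5, and 6 (prior 1/6 each): locker 1 is the lowest-numbered option available, probability 1; weight (1/6)·1 = 1/6 each.
The weights sum to 5/6.
So P(the prize voucher in locker 4 | the attendant opened locker 1) = (1/6) / (5/6) = 1/5.

1/5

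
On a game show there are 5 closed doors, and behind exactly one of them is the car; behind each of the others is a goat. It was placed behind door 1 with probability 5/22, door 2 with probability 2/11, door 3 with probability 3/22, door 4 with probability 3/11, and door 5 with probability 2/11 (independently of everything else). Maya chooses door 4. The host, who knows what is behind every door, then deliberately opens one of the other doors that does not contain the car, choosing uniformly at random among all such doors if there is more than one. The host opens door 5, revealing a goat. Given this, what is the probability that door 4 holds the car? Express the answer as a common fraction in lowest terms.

Consider each possible location of the car in turn.
If it is behind door 1 (prior 5/22): the host has 3 equally likely choices, so probability 1/3; weight (5/22)·(1/3) = 5/66.
If it is behind door 2 (prior 2/11): the host has 3 equally likely choices, so probability 1/3; weight (2/11)·(1/3) = 2/33.
If it is behind door 3 (prior 3/22): the host has 3 equally likely choices, so probability 1/3; weight (3/22)·(1/3) = 1/22.
If it is behind door 4 (prior 3/11): the host has 4 equally likely choices, so probability 1/4; weight (3/11)·(1/4) = 3/44.
If it is behind door 5 (prior 2/11): the host opened door 5, so this case is ruled out; weight (2/11)·0 = 0.
The weights sum to 1/4.
So P(the car behind door 4 | the host opened door 5) = (3/44) / (1/4) = 3/11.

3/11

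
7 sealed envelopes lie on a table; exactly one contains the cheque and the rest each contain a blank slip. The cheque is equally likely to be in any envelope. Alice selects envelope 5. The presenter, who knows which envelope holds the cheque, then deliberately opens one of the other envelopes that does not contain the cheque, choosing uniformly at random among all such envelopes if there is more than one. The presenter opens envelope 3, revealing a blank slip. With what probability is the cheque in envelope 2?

Condition on the true location of the cheque.
If it is in any of envelopes 1, 2, 4, 6, and 7 (prior 1/7 each): the presenter has 5 equally likely choices, so probability 1/5; weight (1/7)·(1/5) = 1/35 each.
If it is in envelope 3 (prior 1/7): the presenter opened envelope 3, so this case is ruled out; weight (1/7)·0 = 0.
If it is in envelope 5 (prior 1/7): the presenter has 6 equally likely choices, so probability 1/6; weight (1/7)·(1/6) = 1/42.
The weights sum to 1/6.
So P(the cheque in envelope 2 | the presenter opened envelope 3) = (1/35) / (1/6) = 6/35.

6/35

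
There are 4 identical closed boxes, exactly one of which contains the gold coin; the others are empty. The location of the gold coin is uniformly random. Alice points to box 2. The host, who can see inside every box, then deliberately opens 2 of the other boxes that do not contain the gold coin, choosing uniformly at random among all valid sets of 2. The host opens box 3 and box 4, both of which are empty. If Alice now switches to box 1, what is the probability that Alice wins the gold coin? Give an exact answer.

3/4

Apply Bayes' rule, conditioning on where the gold coin actually is.
If it is in box 1 (prior 1/4): the host has no choice, probability 1; weight (1/4)·1 = 1/4.
If it is in box 2 (prior 1/4): the host has 3 equally likely choices, so probability 1/3; weight (1/4)·(1/3) = 1/12.
If it is in either of boxes 3 and 4 (prior 1/4 each): that box was opened and seen not to hold the prize — ruled out; weight (1/4)·0 = 0 each.
The weights sum to 1/3.
So P(the gold coin in box 1 | the host opened box 3 and box 4) = (1/4) / (1/3) = 3/4.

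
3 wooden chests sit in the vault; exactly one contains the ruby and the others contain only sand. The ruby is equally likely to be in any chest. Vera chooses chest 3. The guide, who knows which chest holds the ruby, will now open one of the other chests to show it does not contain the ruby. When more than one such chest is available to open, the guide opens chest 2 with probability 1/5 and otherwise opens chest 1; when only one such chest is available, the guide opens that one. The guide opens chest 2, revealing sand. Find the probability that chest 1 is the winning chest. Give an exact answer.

Apply Bayes' rule, conditioning on where the ruby actually is.
If it is in chest 1 (prior 1/3): only chest 2 is available, probability 1; weight (1/3)·1 = 1/3.
If it is in chest 2 (prior 1/3): the guide opened chest 2, so this case is ruled out; weight (1/3)·0 = 0.
If it is in chest 3 (prior 1/3): chest 2 is available, opened with probability 1/5; weight (1/3)·(1/5) = 1/15.
The weights sum to 2/5.
So P(the ruby in chest 1 | the guide opened chest 2) = (1/3) / (2/5) = 5/6.

5/6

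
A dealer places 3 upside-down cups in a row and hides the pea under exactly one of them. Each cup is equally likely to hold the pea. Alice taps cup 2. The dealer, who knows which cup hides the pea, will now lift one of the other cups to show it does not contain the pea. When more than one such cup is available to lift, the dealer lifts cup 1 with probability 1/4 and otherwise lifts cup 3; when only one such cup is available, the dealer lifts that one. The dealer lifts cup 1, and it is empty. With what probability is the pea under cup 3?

Condition on the true location of the pea.
If it is under cup 1 (prior 1/3): the dealer opened cup 1, so this case is ruled out; weight (1/3)·0 = 0.
If it is under cup 2 (prior 1/3): cup 1 is available, opened with probability 1/4; weight (1/3)·(1/4) = 1/12.
If it is under cup 3 (prior 1/3): only cup 1 is available, probability 1; weight (1/3)·1 = 1/3.
The weights sum to 5/12.
So P(the pea under cup 3 | the dealer opened cup 1) = (1/3) / (5/12) = 4/5.

4/5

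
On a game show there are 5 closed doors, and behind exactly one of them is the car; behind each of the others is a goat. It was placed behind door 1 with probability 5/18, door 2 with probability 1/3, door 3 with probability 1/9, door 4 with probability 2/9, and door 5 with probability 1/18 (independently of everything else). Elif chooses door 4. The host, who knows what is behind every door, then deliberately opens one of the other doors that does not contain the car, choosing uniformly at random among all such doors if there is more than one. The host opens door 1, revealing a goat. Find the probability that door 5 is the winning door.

1/12

Consider each possible location of the car in turn.
If it is behind door 1 (prior 5/18): the host opened door 1, so this case is ruled out; weight (5/18)·0 = 0.
If it is behind door 2 (prior 1/3): the host has 3 equally likely choices, so probability 1/3; weight (1/3)·(1/3) = 1/9.
If it is behind door 3 (prior 1/9): the host has 3 equally likely choices, so probability 1/3; weight (1/9)·(1/3) = 1/27.
If it is behind door 4 (prior 2/9): the host has 4 equally likely choices, so probability 1/4; weight (2/9)·(1/4) = 1/18.
If it is behind door 5 (prior 1/18): the host has 3 equally likely choices, so probability 1/3; weight (1/18)·(1/3) = 1/54.
The weights sum to 2/9.
So P(the car behind door 5 | the host opened door 1) = (1/54) / (2/9) = 1/12.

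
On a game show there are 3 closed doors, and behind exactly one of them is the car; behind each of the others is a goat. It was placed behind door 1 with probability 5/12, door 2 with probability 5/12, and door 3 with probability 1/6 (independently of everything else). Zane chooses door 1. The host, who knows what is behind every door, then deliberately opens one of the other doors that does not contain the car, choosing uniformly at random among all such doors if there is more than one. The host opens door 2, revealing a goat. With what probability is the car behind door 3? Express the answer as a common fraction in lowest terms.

Condition on the true location of the car.
If it is behind door 1 (prior 5/12): the host has 2 equally likely choices, so probability 1/2; weight (5/12)·(1/2) = 5/24.
If it is behind door 2 (prior 5/12): the host opened door 2, so this case is ruled out; weight (5/12)·0 = 0.
If it is behind door 3 (prior 1/6): the host has no choice, probability 1; weight (1/6)·1 = 1/6.
The weights sum to 3/8.
So P(the car behind door 3 | the host opened door 2) = (1/6) / (3/8) = 4/9.

4/9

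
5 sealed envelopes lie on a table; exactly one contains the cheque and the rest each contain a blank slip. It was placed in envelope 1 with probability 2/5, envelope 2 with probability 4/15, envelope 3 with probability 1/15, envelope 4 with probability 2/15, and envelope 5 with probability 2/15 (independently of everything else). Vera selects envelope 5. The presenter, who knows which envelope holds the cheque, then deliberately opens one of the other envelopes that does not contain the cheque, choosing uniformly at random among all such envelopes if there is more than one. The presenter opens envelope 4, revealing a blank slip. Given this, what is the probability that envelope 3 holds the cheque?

Apply Bayes' rule, conditioning on where the cheque actually is.
If it is in envelope 1 (prior 2/5): the presenter has 3 equally likely choices, so probability 1/3; weight (2/5)·(1/3) = 2/15.
If it is in envelope 2 (prior 4/15): the presenter has 3 equally likely choices, so probability 1/3; weight (4/15)·(1/3) = 4/45.
If it is in envelope 3 (prior 1/15): the presenter has 3 equally likely choices, so probability 1/3; weight (1/15)·(1/3) = 1/45.
If it is in envelope 4 (prior 2/15): the presenter opened envelope 4, so this case is ruled out; weight (2/15)·0 = 0.
If it is in envelope 5 (prior 2/15): the presenter has 4 equally likely choices, so probability 1/4; weight (2/15)·(1/4) = 1/30.
The weights sum to 5/18.
So P(the cheque in envelope 3 | the presenter opened envelope 4) = (1/45) / (5/18) = 2/25.

2/25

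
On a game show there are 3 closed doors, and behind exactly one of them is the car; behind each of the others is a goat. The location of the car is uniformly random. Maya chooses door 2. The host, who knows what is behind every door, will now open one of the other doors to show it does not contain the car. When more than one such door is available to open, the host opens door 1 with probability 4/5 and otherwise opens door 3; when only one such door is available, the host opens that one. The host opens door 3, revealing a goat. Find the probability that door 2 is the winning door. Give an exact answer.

1/6

Condition on the true location of the car.
If it is behind door 1 (prior 1/3): only door 3 is available, probability 1; weight (1/3)·1 = 1/3.
If it is behind door 2 (prior 1/3): door 1 is available but not opened, probability 1/5; weight (1/3)·(1/5) = 1/15.
If it is behind door 3 (prior 1/3): the host opened door 3, so this case is ruled out; weight (1/3)·0 = 0.
The weights sum to 2/5.
So P(the car behind door 2 | the host opened door 3) = (1/15) / (2/5) = 1/6.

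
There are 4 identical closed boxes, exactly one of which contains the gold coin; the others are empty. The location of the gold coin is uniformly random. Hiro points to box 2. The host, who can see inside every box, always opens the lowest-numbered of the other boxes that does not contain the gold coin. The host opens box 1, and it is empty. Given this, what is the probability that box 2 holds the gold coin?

Condition on the true location of the gold coin.
If it is in box 1 (prior 1/4): the host opened box 1, so this case is ruled out; weight (1/4)·0 = 0.
If it is in any of boxes 2, 3, and 4 (prior 1/4 each): box 1 is the lowest-numbered option available, probability 1; weight (1/4)·1 = 1/4 each.
The weights sum to 3/4.
So P(the gold coin in box 2 | the host opened box 1) = (1/4) / (3/4) = 1/3.

1/3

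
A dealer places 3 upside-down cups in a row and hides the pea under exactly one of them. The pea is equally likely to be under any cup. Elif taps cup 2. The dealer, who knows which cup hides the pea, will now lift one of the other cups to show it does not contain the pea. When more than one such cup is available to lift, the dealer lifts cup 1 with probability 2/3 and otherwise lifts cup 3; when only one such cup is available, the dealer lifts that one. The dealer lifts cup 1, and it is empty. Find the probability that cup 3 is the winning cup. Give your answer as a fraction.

Consider each possible location of the pea in turn.
If it is under cup 1 (prior 1/3): the dealer opened cup 1, so this case is ruled out; weight (1/3)·0 = 0.
If it is under cup 2 (prior 1/3): cup 1 is available, opened with probability 2/3; weight (1/3)·(2/3) = 2/9.
If it is under cup 3 (prior 1/3): only cup 1 is available, probability 1; weight (1/3)·1 = 1/3.
The weights sum to 5/9.
So P(the pea under cup 3 | the dealer opened cup 1) = (1/3) / (5/9) = 3/5.

3/5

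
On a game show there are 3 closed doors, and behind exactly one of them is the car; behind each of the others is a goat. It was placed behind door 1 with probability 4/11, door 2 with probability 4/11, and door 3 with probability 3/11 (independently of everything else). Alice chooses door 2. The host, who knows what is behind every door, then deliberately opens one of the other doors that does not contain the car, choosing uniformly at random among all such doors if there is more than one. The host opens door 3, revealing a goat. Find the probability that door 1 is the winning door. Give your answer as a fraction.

2/3

Consider each possible location of the car in turn.
If it is behind door 1 (prior 4/11): the host has no choice, probability 1; weight (4/11)·1 = 4/11.
If it is behind door 2 (prior 4/11): the host has 2 equally likely choices, so probability 1/2; weight (4/11)·(1/2) = 2/11.
If it is behind door 3 (prior 3/11): the host opened door 3, so this case is ruled out; weight (3/11)·0 = 0.
The weights sum to 6/11.
So P(the car behind door 1 | the host opened door 3) = (4/11) / (6/11) = 2/3.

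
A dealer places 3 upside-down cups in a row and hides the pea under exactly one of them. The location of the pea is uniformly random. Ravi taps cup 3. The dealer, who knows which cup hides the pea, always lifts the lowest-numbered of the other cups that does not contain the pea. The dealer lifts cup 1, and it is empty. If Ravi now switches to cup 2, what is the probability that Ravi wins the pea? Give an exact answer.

Apply Bayes' rule, conditioning on where the pea actually is.
If it is under cup 1 (prior 1/3): the dealer opened cup 1, so this case is ruled out; weight (1/3)·0 = 0.
If it is under either of cups 2 and 3 (prior 1/3 each): cup 1 is the lowest-numbered option available, probability 1; weight (1/3)·1 = 1/3 each.
The weights sum to 2/3.
So P(the pea under cup 2 | the dealer opened cup 1) = (1/3) / (2/3) = 1/2.

1/2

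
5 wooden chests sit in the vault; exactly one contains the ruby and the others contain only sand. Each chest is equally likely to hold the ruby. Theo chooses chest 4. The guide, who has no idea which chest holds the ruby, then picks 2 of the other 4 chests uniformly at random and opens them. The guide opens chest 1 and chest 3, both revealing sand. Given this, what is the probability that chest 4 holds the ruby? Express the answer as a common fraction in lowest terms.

Consider each possible location of the ruby in turn.
If it is in either of chests 1 and 3 (prior 1/5 each): that chest was opened and seen not to hold the prize — ruled out; weight (1/5)·0 = 0 each.
If it is in any of chests 2, 4, and 5 (prior 1/5 each): the guide picks exactly this set with probability 1/6 regardless, and none is the prize; weight (1/5)·(1/6) = 1/30 each.
The weights sum to 1/10.
So P(the ruby in chest 4 | the guide opened chest 1 and chest 3) = (1/30) / (1/10) = 1/3.

1/3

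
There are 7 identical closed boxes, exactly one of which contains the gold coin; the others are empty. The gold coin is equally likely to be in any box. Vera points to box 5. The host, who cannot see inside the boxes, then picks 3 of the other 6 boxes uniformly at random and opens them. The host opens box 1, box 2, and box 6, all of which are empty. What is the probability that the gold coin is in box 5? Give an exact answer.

Because the host chose which boxes to open without knowing where the gold coin is, the choice is independent of the prize location. Learning that none of the 3 opened boxes holds the gold coin simply rules out those 3 locations and leaves the remaining 4 boxes still equally likely by symmetry.
So P(the gold coin in box 5) = 1/4.

1/4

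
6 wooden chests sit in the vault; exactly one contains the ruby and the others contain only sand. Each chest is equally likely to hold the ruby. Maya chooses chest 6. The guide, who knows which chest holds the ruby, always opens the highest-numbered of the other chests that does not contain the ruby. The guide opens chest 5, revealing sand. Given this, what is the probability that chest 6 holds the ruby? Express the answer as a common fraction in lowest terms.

1/5

Apply Bayes' rule, conditioning on where the ruby actually is.
If it is in any of chests 1, 2, 3, 4, and 6 (prior 1/6 each): chest 5 is the highest-numbered option available, probability 1; weight (1/6)·1 = 1/6 each.
If it is in chest 5 (prior 1/6): the guide opened chest 5, so this case is ruled out; weight (1/6)·0 = 0.
The weights sum to 5/6.
So P(the ruby in chest 6 | the guide opened chest 5) = (1/6) / (5/6) = 1/5.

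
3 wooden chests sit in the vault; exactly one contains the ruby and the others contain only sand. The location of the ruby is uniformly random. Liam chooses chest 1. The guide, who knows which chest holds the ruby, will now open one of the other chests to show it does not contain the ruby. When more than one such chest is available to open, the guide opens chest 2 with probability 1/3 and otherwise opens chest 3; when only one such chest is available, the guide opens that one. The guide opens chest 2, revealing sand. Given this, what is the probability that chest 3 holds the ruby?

3/4

Consider each possible location of the ruby in turn.
If it is in chest 1 (prior 1/3): chest 2 is available, opened with probability 1/3; weight (1/3)·(1/3) = 1/9.
If it is in chest 2 (prior 1/3): the guide opened chest 2, so this case is ruled out; weight (1/3)·0 = 0.
If it is in chest 3 (prior 1/3): only chest 2 is available, probability 1; weight (1/3)·1 = 1/3.
The weights sum to 4/9.
So P(the ruby in chest 3 | the guide opened chest 2) = (1/3) / (4/9) = 3/4.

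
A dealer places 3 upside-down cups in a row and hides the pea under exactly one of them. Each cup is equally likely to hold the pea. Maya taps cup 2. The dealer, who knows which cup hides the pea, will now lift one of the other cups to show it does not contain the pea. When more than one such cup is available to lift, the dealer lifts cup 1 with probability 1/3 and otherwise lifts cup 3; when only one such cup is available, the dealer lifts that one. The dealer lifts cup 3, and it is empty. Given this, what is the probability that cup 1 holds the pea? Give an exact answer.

Condition on the true location of the pea.
If it is under cup 1 (prior 1/3): only cup 3 is available, probability 1; weight (1/3)·1 = 1/3.
If it is under cup 2 (prior 1/3): cup 1 is available but not opened, probability 2/3; weight (1/3)·(2/3) = 2/9.
If it is under cup 3 (prior 1/3): the dealer opened cup 3, so this case is ruled out; weight (1/3)·0 = 0.
The weights sum to 5/9.
So P(the pea under cup 1 | the dealer opened cup 3) = (1/3) / (5/9) = 3/5.

3/5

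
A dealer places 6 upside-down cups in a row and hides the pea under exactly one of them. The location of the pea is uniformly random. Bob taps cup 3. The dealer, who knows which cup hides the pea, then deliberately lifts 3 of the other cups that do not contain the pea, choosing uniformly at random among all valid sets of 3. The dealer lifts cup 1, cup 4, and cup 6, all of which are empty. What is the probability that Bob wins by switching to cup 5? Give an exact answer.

Condition on the true location of the pea.
If it is under any of cups 1, 4, and 6 (prior 1/6 each): that cup was opened and seen not to hold the prize — ruled out; weight (1/6)·0 = 0 each.
If it is under either of cups 2 and 5 (prior 1/6 each): the dealer has 4 equally likely choices, so probability 1/4; weight (1/6)·(1/4) = 1/24 each.
If it is under cup 3 (prior 1/6): the dealer has 10 equally likely choices, so probability 1/10; weight (1/6)·(1/10) = 1/60.
The weights sum to 1/10.
So P(the pea under cup 5 | the dealer opened cup 1, cup 4, and cup 6) = (1/24) / (1/10) = 5/12.

5/12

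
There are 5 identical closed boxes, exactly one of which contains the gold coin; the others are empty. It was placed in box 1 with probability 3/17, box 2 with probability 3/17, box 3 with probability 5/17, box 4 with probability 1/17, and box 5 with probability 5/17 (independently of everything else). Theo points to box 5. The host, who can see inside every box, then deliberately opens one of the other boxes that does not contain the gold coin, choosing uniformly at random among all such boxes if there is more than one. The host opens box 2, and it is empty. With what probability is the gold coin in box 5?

Condition on the true location of the gold coin.
If it is in box 1 (prior 3/17): the host has 3 equally likely choices, so probability 1/3; weight (3/17)·(1/3) = 1/17.
If it is in box 2 (prior 3/17): the host opened box 2, so this case is ruled out; weight (3/17)·0 = 0.
If it is in box 3 (prior 5/17): the host has 3 equally likely choices, so probability 1/3; weight (5/17)·(1/3) = 5/51.
If it is in box 4 (prior 1/17): the host has 3 equally likely choices, so probability 1/3; weight (1/17)·(1/3) = 1/51.
If it is in box 5 (prior 5/17): the host has 4 equally likely choices, so probability 1/4; weight (5/17)·(1/4) = 5/68.
The weights sum to 1/4.
So P(the gold coin in box 5 | the host opened box 2) = (5/68) / (1/4) = 5/17.

5/17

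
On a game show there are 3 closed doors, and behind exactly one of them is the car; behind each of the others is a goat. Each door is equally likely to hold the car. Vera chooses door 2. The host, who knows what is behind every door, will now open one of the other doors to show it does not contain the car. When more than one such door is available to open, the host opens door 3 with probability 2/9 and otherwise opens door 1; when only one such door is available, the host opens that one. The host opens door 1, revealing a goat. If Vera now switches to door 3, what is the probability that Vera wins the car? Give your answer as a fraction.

9/16

Consider each possible location of the car in turn.
If it is behind door 1 (prior 1/3): the host opened door 1, so this case is ruled out; weight (1/3)·0 = 0.
If it is behind door 2 (prior 1/3): door 3 is available but not opened, probability 7/9; weight (1/3)·(7/9) = 7/27.
If it is behind door 3 (prior 1/3): only door 1 is available, probability 1; weight (1/3)·1 = 1/3.
The weights sum to 16/27.
So P(the car behind door 3 | the host opened door 1) = (1/3) / (16/27) = 9/16.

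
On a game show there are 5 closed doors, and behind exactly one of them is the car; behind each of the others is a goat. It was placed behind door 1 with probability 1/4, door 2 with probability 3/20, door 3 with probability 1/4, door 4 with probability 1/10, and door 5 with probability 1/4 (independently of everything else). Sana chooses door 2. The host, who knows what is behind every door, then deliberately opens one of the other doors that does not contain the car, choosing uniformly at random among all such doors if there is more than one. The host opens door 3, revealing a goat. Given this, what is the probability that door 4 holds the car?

8/57

Condition on the true location of the car.
If it is behind either of doors 1 and 5 (prior 1/4 each): the host has 3 equally likely choices, so probability 1/3; weight (1/4)·(1/3) = 1/12 each.
If it is behind door 2 (prior 3/20): the host has 4 equally likely choices, so probability 1/4; weight (3/20)·(1/4) = 3/80.
If it is behind door 3 (prior 1/4): the host opened door 3, so this case is ruled out; weight (1/4)·0 = 0.
If it is behind door 4 (prior 1/10): the host has 3 equally likely choices, so probability 1/3; weight (1/10)·(1/3) = 1/30.
The weights sum to 19/80.
So P(the car behind door 4 | the host opened door 3) = (1/30) / (19/80) = 8/57.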